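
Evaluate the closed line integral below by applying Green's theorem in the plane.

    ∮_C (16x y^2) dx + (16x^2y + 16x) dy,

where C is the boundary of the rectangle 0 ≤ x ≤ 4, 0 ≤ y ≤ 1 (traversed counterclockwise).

Green's theorem converts the closed line integral into a double integral over the enclosed region D:

    ∮_C P dx + Q dy = ∬_D (∂Q/∂x - ∂P/∂y) dA.

Here P = 16x y^2, Q = 16x^2y + 16x, so

    ∂Q/∂x = 32x y + 16,    ∂P/∂y = 32x y,
    ∂Q/∂x - ∂P/∂y = 16.

D is the region 0 ≤ x ≤ 4, 0 ≤ y ≤ 1. Evaluating the double integral:

    ∬_D (16) dA = ∫_0^{4} ∫_0^{1} (16) dy dx.

Inner (y from 0 to 1): 16.
Outer (x from 0 to 4): 64.

Therefore ∮_C P dx + Q dy = 64.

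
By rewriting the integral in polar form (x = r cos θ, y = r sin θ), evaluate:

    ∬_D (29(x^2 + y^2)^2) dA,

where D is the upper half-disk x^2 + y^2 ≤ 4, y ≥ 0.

The region D is 0 ≤ r ≤ 2, 0 ≤ θ ≤ π in polar coordinates, where x = r cos(θ), y = r sin(θ), and dA = r dr dθ.

Under the substitution, the integrand becomes 29r^4, so

    ∬_D (29(x^2 + y^2)^2) dA = ∫_{0}^{π} ∫_{0}^{2} (29r^4) · r dr dθ.

Inner integral (in r): ∫_{0}^{2} (29r^4) · r dr = 928/3.

Outer integral (in θ): ∫_{0}^{π} (928/3) dθ = 928π/3.

Therefore ∬_D (29(x^2 + y^2)^2) dA = 928π/3.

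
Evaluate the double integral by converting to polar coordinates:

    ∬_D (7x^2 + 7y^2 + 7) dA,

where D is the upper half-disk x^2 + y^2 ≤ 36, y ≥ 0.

The region D is 0 ≤ r ≤ 6, 0 ≤ θ ≤ π in polar coordinates, where x = r cos(θ), y = r sin(θ), and dA = r dr dθ.

Under the substitution, the integrand becomes 7r^2 + 7, so

    ∬_D (7x^2 + 7y^2 + 7) dA = ∫_{0}^{π} ∫_{0}^{6} (7r^2 + 7) · r dr dθ.

Inner integral (in r): ∫_{0}^{6} (7r^2 + 7) · r dr = 2394.

Outer integral (in θ): ∫_{0}^{π} (2394) dθ = 2394π.

Therefore ∬_D (7x^2 + 7y^2 + 7) dA = 2394π.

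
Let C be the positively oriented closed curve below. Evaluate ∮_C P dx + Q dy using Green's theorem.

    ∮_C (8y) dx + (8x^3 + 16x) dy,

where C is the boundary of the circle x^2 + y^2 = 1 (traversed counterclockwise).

Green's theorem converts the closed line integral into a double integral over the enclosed region D:

    ∮_C P dx + Q dy = ∬_D (∂Q/∂x - ∂P/∂y) dA.

Here P = 8y, Q = 8x^3 + 16x, so

    ∂Q/∂x = 24x^2 + 16,    ∂P/∂y = 8,
    ∂Q/∂x - ∂P/∂y = 24x^2 + 8.

D is the region x^2 + y^2 ≤ 1. Evaluating the double integral:

In polar coordinates (x = r cos θ, y = r sin θ, dA = r dr dθ) the integrand becomes 24r^2cos(θ)^2 + 8, so

    ∬_D (24x^2 + 8) dA = ∫_0^{2π} ∫_0^{1} (24r^2cos(θ)^2 + 8) · r dr dθ.

Inner (r from 0 to 1): 6cos(θ)^2 + 4.
Outer (θ from 0 to 2π): 14π.

Therefore ∮_C P dx + Q dy = 14π.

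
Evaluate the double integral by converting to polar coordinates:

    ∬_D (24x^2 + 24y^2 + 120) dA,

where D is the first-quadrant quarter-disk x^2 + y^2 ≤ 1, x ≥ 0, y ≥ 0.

The region D is 0 ≤ r ≤ 1, 0 ≤ θ ≤ π/2 in polar coordinates, where x = r cos(θ), y = r sin(θ), and dA = r dr dθ.

Under the substitution, the integrand becomes 24r^2 + 120, so

    ∬_D (24x^2 + 24y^2 + 120) dA = ∫_{0}^{π/2} ∫_{0}^{1} (24r^2 + 120) · r dr dθ.

Inner integral (in r): ∫_{0}^{1} (24r^2 + 120) · r dr = 66.

Outer integral (in θ): ∫_{0}^{π/2} (66) dθ = 33π.

Therefore ∬_D (24x^2 + 24y^2 + 120) dA = 33π.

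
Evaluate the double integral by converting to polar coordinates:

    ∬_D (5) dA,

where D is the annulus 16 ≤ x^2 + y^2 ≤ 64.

The region D is 4 ≤ r ≤ 8, 0 ≤ θ ≤ 2π in polar coordinates, where x = r cos(θ), y = r sin(θ), and dA = r dr dθ.

Under the substitution, the integrand becomes 5, so

    ∬_D (5) dA = ∫_{0}^{2π} ∫_{4}^{8} (5) · r dr dθ.

Inner integral (in r): ∫_{4}^{8} (5) · r dr = 120.

Outer integral (in θ): ∫_{0}^{2π} (120) dθ = 240π.

Therefore ∬_D (5) dA = 240π.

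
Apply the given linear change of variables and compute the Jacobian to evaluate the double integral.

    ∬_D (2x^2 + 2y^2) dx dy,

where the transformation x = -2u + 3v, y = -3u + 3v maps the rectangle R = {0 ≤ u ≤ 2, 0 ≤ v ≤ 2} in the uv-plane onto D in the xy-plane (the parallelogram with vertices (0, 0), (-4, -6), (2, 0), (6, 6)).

Compute the Jacobian determinant of (x, y) with respect to (u, v):

    ∂(x,y)/∂(u,v) = | -2  3 | = (-2)(3) - (3)(-3) = 3.
                   | -3  3 |

Its absolute value is |J| = 3 (the area scaling factor).

Substituting x = -2u + 3v, y = -3u + 3v into the integrand,

    2x^2 + 2y^2 → 26u^2 - 60u v + 36v^2,

so the integral becomes

    ∬_R (26u^2 - 60u v + 36v^2) · |J| du dv = ∫_0^2 ∫_0^2 (78u^2 - 180u v + 108v^2) dv du.

Inner (v): 156u^2 - 360u + 288.
Outer (u): 272.

Therefore ∬_D (2x^2 + 2y^2) dx dy = 272.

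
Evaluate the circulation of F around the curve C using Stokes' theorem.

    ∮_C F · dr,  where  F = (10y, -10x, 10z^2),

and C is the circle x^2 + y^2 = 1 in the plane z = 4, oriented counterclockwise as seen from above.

Let S be the flat disk x^2 + y^2 ≤ 1 in the plane z = 4, with upward unit normal n̂ = ẑ. By Stokes' theorem,

    ∮_C F · dr = ∬_S (∇ × F) · n̂ dS = ∬_D (curl F)_z dA,

where D is the disk x^2 + y^2 ≤ 1.

Compute the curl of F = (10y, -10x, 10z^2):
    (∇ × F)_x = ∂F_z/∂y - ∂F_y/∂z = 0,
    (∇ × F)_y = ∂F_x/∂z - ∂F_z/∂x = 0,
    (∇ × F)_z = ∂F_y/∂x - ∂F_x/∂y = -20.

On z = 4, (curl F)_z = -20.

Convert to polar (x = r cos θ, y = r sin θ, dA = r dr dθ); the integrand becomes -20, so

    ∬_D (curl F)_z dA = ∫_0^{2π} ∫_0^{1} (-20) · r dr dθ.

Inner (r from 0 to 1): -10.
Outer (θ from 0 to 2π): -20π.

Therefore ∮_C F · dr = -20π.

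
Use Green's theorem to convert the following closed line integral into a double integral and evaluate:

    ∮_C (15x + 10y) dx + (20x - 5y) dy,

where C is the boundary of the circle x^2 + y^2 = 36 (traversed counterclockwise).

Green's theorem converts the closed line integral into a double integral over the enclosed region D:

    ∮_C P dx + Q dy = ∬_D (∂Q/∂x - ∂P/∂y) dA.

Here P = 15x + 10y, Q = 20x - 5y, so

    ∂Q/∂x = 20,    ∂P/∂y = 10,
    ∂Q/∂x - ∂P/∂y = 10.

D is the region x^2 + y^2 ≤ 36. Evaluating the double integral:

In polar coordinates (x = r cos θ, y = r sin θ, dA = r dr dθ) the integrand becomes 10, so

    ∬_D (10) dA = ∫_0^{2π} ∫_0^{6} (10) · r dr dθ.

Inner (r from 0 to 6): 180.
Outer (θ from 0 to 2π): 360π.

Therefore ∮_C P dx + Q dy = 360π.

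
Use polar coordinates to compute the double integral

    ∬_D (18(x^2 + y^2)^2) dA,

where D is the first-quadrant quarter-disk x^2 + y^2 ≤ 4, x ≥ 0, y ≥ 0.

The region D is 0 ≤ r ≤ 2, 0 ≤ θ ≤ π/2 in polar coordinates, where x = r cos(θ), y = r sin(θ), and dA = r dr dθ.

Under the substitution, the integrand becomes 18r^4, so

    ∬_D (18(x^2 + y^2)^2) dA = ∫_{0}^{π/2} ∫_{0}^{2} (18r^4) · r dr dθ.

Inner integral (in r): ∫_{0}^{2} (18r^4) · r dr = 192.

Outer integral (in θ): ∫_{0}^{π/2} (192) dθ = 96π.

Therefore ∬_D (18(x^2 + y^2)^2) dA = 96π.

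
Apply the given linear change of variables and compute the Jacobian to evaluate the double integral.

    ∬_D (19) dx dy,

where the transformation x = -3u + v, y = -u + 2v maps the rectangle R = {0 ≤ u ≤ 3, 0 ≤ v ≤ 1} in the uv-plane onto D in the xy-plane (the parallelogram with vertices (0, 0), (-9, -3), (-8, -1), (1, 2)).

Compute the Jacobian determinant of (x, y) with respect to (u, v):

    ∂(x,y)/∂(u,v) = | -3  1 | = (-3)(2) - (1)(-1) = -5.
                   | -1  2 |

Its absolute value is |J| = 5 (the area scaling factor).

Substituting x = -3u + v, y = -u + 2v into the integrand,

    19 → 19,

so the integral becomes

    ∬_R (19) · |J| du dv = ∫_0^3 ∫_0^1 (95) dv du.

Inner (v): 95.
Outer (u): 285.

Therefore ∬_D (19) dx dy = 285.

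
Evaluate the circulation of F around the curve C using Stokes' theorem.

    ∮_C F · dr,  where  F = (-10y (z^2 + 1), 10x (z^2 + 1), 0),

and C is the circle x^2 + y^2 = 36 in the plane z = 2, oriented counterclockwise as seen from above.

Let S be the flat disk x^2 + y^2 ≤ 36 in the plane z = 2, with upward unit normal n̂ = ẑ. By Stokes' theorem,

    ∮_C F · dr = ∬_S (∇ × F) · n̂ dS = ∬_D (curl F)_z dA,

where D is the disk x^2 + y^2 ≤ 36.

Compute the curl of F = (-10y (z^2 + 1), 10x (z^2 + 1), 0):
    (∇ × F)_x = ∂F_z/∂y - ∂F_y/∂z = -20x z,
    (∇ × F)_y = ∂F_x/∂z - ∂F_z/∂x = -20y z,
    (∇ × F)_z = ∂F_y/∂x - ∂F_x/∂y = 20z^2 + 20.

On z = 2, (curl F)_z = 100.

Convert to polar (x = r cos θ, y = r sin θ, dA = r dr dθ); the integrand becomes 100, so

    ∬_D (curl F)_z dA = ∫_0^{2π} ∫_0^{6} (100) · r dr dθ.

Inner (r from 0 to 6): 1800.
Outer (θ from 0 to 2π): 3600π.

Therefore ∮_C F · dr = 3600π.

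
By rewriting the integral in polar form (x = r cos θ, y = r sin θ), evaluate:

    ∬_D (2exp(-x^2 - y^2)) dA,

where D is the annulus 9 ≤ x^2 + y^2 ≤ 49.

The region D is 3 ≤ r ≤ 7, 0 ≤ θ ≤ 2π in polar coordinates, where x = r cos(θ), y = r sin(θ), and dA = r dr dθ.

Under the substitution, the integrand becomes 2exp(-r^2), so

    ∬_D (2exp(-x^2 - y^2)) dA = ∫_{0}^{2π} ∫_{3}^{7} (2exp(-r^2)) · r dr dθ.

Inner integral (in r): ∫_{3}^{7} (2exp(-r^2)) · r dr = -(1 - exp(40))exp(-49).

Outer integral (in θ): ∫_{0}^{2π} (-(1 - exp(40))exp(-49)) dθ = -2π (1 - exp(40))exp(-49).

Therefore ∬_D (2exp(-x^2 - y^2)) dA = -2π (1 - exp(40))exp(-49).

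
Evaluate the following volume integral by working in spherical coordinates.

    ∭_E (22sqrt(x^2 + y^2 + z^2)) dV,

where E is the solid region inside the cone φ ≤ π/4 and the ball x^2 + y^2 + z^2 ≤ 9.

In spherical coordinates, x = ρ sin(φ) cos(θ), y = ρ sin(φ) sin(θ), z = ρ cos(φ), and dV = ρ^2 sin(φ) dρ dφ dθ.

The integrand becomes 22ρ, so

    ∭_E (22sqrt(x^2 + y^2 + z^2)) dV = ∫_{0}^{2π} ∫_{0}^{π/4} ∫_{0}^{3} (22ρ) · ρ^2 sin(φ) dρ dφ dθ.

Inner (ρ): 891sin(φ)/2.
Middle (φ): 891/2 - 891sqrt(2)/4.
Outer (θ): 891π (2 - sqrt(2))/2.

Therefore the triple integral equals 891π (2 - sqrt(2))/2.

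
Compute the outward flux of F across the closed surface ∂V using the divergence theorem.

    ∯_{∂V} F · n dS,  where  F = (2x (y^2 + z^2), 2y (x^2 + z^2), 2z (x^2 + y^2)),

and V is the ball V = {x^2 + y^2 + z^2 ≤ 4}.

By the divergence theorem,

    ∯_{∂V} F · n dS = ∭_V (∇ · F) dV.

Compute the divergence:
    ∇ · F = ∂F_x/∂x + ∂F_y/∂y + ∂F_z/∂z = 2y^2 + 2z^2 + 2x^2 + 2z^2 + 2x^2 + 2y^2 = 4x^2 + 4y^2 + 4z^2.

In spherical coordinates, x = ρ sin(φ) cos(θ), y = ρ sin(φ) sin(θ), z = ρ cos(φ), dV = ρ^2 sin(φ) dρ dφ dθ, with 0 ≤ ρ ≤ 2, 0 ≤ φ ≤ π, 0 ≤ θ ≤ 2π.

The integrand, after substitution and multiplying by the volume element, becomes (4ρ^2) · ρ^2 sin(φ), so

    ∭_V (∇·F) dV = ∫_0^{2π} ∫_0^{π} ∫_0^{2} (4ρ^2) · ρ^2 sin(φ) dρ dφ dθ.

Inner (ρ from 0 to 2): 128sin(φ)/5.
Middle (φ from 0 to π): 256/5.
Outer (θ from 0 to 2π): 512π/5.

Therefore ∯_{∂V} F · n dS = 512π/5.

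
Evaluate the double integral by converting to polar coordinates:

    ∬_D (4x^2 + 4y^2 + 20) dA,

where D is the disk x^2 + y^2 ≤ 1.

The region D is 0 ≤ r ≤ 1, 0 ≤ θ ≤ 2π in polar coordinates, where x = r cos(θ), y = r sin(θ), and dA = r dr dθ.

Under the substitution, the integrand becomes 4r^2 + 20, so

    ∬_D (4x^2 + 4y^2 + 20) dA = ∫_{0}^{2π} ∫_{0}^{1} (4r^2 + 20) · r dr dθ.

Inner integral (in r): ∫_{0}^{1} (4r^2 + 20) · r dr = 11.

Outer integral (in θ): ∫_{0}^{2π} (11) dθ = 22π.

Therefore ∬_D (4x^2 + 4y^2 + 20) dA = 22π.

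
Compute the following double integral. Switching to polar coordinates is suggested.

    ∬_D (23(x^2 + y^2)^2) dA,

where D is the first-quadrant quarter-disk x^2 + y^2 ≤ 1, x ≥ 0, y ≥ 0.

The region D is 0 ≤ r ≤ 1, 0 ≤ θ ≤ π/2 in polar coordinates, where x = r cos(θ), y = r sin(θ), and dA = r dr dθ.

Under the substitution, the integrand becomes 23r^4, so

    ∬_D (23(x^2 + y^2)^2) dA = ∫_{0}^{π/2} ∫_{0}^{1} (23r^4) · r dr dθ.

Inner integral (in r): ∫_{0}^{1} (23r^4) · r dr = 23/6.

Outer integral (in θ): ∫_{0}^{π/2} (23/6) dθ = 23π/12.

Therefore ∬_D (23(x^2 + y^2)^2) dA = 23π/12.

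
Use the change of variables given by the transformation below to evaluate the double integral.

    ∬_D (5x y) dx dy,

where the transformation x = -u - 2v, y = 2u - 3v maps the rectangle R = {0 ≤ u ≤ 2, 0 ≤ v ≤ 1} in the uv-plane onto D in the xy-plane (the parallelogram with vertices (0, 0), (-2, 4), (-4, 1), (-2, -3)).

Compute the Jacobian determinant of (x, y) with respect to (u, v):

    ∂(x,y)/∂(u,v) = | -1  -2 | = (-1)(-3) - (-2)(2) = 7.
                   | 2  -3 |

Its absolute value is |J| = 7 (the area scaling factor).

Substituting x = -u - 2v, y = 2u - 3v into the integrand,

    5x y → -10u^2 - 5u v + 30v^2,

so the integral becomes

    ∬_R (-10u^2 - 5u v + 30v^2) · |J| du dv = ∫_0^2 ∫_0^1 (-70u^2 - 35u v + 210v^2) dv du.

Inner (v): -70u^2 - 35u/2 + 70.
Outer (u): -245/3.

Therefore ∬_D (5x y) dx dy = -245/3.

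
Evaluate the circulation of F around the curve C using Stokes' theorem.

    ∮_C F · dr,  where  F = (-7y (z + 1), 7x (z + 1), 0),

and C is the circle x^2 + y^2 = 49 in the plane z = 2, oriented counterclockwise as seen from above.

Let S be the flat disk x^2 + y^2 ≤ 49 in the plane z = 2, with upward unit normal n̂ = ẑ. By Stokes' theorem,

    ∮_C F · dr = ∬_S (∇ × F) · n̂ dS = ∬_D (curl F)_z dA,

where D is the disk x^2 + y^2 ≤ 49.

Compute the curl of F = (-7y (z + 1), 7x (z + 1), 0):
    (∇ × F)_x = ∂F_z/∂y - ∂F_y/∂z = -7x,
    (∇ × F)_y = ∂F_x/∂z - ∂F_z/∂x = -7y,
    (∇ × F)_z = ∂F_y/∂x - ∂F_x/∂y = 14z + 14.

On z = 2, (curl F)_z = 42.

Convert to polar (x = r cos θ, y = r sin θ, dA = r dr dθ); the integrand becomes 42, so

    ∬_D (curl F)_z dA = ∫_0^{2π} ∫_0^{7} (42) · r dr dθ.

Inner (r from 0 to 7): 1029.
Outer (θ from 0 to 2π): 2058π.

Therefore ∮_C F · dr = 2058π.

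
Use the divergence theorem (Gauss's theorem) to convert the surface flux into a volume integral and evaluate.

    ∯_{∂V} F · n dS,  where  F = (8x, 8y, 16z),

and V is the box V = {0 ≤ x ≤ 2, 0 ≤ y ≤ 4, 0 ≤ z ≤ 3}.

By the divergence theorem,

    ∯_{∂V} F · n dS = ∭_V (∇ · F) dV.

Compute the divergence:
    ∇ · F = ∂F_x/∂x + ∂F_y/∂y + ∂F_z/∂z = 8 + 8 + 16 = 32.

V is a rectangular box, so dV = dx dy dz with 0 ≤ x ≤ 2, 0 ≤ y ≤ 4, 0 ≤ z ≤ 3.

Integrate (32) over V as an iterated integral:

    ∭_V (∇·F) dV = ∫_0^{2} ∫_0^{4} ∫_0^{3} (32) dz dy dx.

Inner (z from 0 to 3): 96.
Middle (y from 0 to 4): 384.
Outer (x from 0 to 2): 768.

Therefore ∯_{∂V} F · n dS = 768.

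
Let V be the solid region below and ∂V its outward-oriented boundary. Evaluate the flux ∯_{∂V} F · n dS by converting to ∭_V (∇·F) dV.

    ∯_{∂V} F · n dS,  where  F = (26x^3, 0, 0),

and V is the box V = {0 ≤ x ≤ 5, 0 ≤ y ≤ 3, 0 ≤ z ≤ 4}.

By the divergence theorem,

    ∯_{∂V} F · n dS = ∭_V (∇ · F) dV.

Compute the divergence:
    ∇ · F = ∂F_x/∂x + ∂F_y/∂y + ∂F_z/∂z = 78x^2 + 0 + 0 = 78x^2.

V is a rectangular box, so dV = dx dy dz with 0 ≤ x ≤ 5, 0 ≤ y ≤ 3, 0 ≤ z ≤ 4.

Integrate (78x^2) over V as an iterated integral:

    ∭_V (∇·F) dV = ∫_0^{5} ∫_0^{3} ∫_0^{4} (78x^2) dz dy dx.

Inner (z from 0 to 4): 312x^2.
Middle (y from 0 to 3): 936x^2.
Outer (x from 0 to 5): 39000.

Therefore ∯_{∂V} F · n dS = 39000.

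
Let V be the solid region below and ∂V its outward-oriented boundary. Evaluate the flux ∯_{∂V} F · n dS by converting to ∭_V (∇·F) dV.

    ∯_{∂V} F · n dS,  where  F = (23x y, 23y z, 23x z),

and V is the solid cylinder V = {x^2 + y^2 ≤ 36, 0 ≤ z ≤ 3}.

By the divergence theorem,

    ∯_{∂V} F · n dS = ∭_V (∇ · F) dV.

Compute the divergence:
    ∇ · F = ∂F_x/∂x + ∂F_y/∂y + ∂F_z/∂z = 23y + 23z + 23x = 23x + 23y + 23z.

In cylindrical coordinates, x = r cos(θ), y = r sin(θ), z = z, dV = r dr dθ dz, with 0 ≤ r ≤ 6, 0 ≤ θ ≤ 2π, 0 ≤ z ≤ 3.

The integrand, after substitution and multiplying by the volume element, becomes (23sqrt(2)r sin(θ + π/4) + 23z) · r, so

    ∭_V (∇·F) dV = ∫_0^{2π} ∫_0^{6} ∫_0^{3} (23sqrt(2)r sin(θ + π/4) + 23z) · r dz dr dθ.

Inner (z from 0 to 3): 69r (2sqrt(2)r sin(θ + π/4) + 3)/2.
Middle (r from 0 to 6): 4968sqrt(2)sin(θ + π/4) + 1863.
Outer (θ from 0 to 2π): 3726π.

Therefore ∯_{∂V} F · n dS = 3726π.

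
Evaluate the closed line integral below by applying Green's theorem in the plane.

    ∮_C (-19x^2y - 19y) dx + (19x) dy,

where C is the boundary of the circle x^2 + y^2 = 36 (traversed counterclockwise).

Green's theorem converts the closed line integral into a double integral over the enclosed region D:

    ∮_C P dx + Q dy = ∬_D (∂Q/∂x - ∂P/∂y) dA.

Here P = -19x^2y - 19y, Q = 19x, so

    ∂Q/∂x = 19,    ∂P/∂y = -19x^2 - 19,
    ∂Q/∂x - ∂P/∂y = 19x^2 + 38.

D is the region x^2 + y^2 ≤ 36. Evaluating the double integral:

In polar coordinates (x = r cos θ, y = r sin θ, dA = r dr dθ) the integrand becomes 19r^2cos(θ)^2 + 38, so

    ∬_D (19x^2 + 38) dA = ∫_0^{2π} ∫_0^{6} (19r^2cos(θ)^2 + 38) · r dr dθ.

Inner (r from 0 to 6): 6156cos(θ)^2 + 684.
Outer (θ from 0 to 2π): 7524π.

Therefore ∮_C P dx + Q dy = 7524π.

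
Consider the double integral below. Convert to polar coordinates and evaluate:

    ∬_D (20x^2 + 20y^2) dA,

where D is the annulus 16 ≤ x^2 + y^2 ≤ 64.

The region D is 4 ≤ r ≤ 8, 0 ≤ θ ≤ 2π in polar coordinates, where x = r cos(θ), y = r sin(θ), and dA = r dr dθ.

Under the substitution, the integrand becomes 20r^2, so

    ∬_D (20x^2 + 20y^2) dA = ∫_{0}^{2π} ∫_{4}^{8} (20r^2) · r dr dθ.

Inner integral (in r): ∫_{4}^{8} (20r^2) · r dr = 19200.

Outer integral (in θ): ∫_{0}^{2π} (19200) dθ = 38400π.

Therefore ∬_D (20x^2 + 20y^2) dA = 38400π.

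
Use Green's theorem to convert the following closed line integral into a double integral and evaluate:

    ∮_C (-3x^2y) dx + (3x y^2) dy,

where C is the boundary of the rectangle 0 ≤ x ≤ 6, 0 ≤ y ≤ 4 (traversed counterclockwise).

Green's theorem converts the closed line integral into a double integral over the enclosed region D:

    ∮_C P dx + Q dy = ∬_D (∂Q/∂x - ∂P/∂y) dA.

Here P = -3x^2y, Q = 3x y^2, so

    ∂Q/∂x = 3y^2,    ∂P/∂y = -3x^2,
    ∂Q/∂x - ∂P/∂y = 3x^2 + 3y^2.

D is the region 0 ≤ x ≤ 6, 0 ≤ y ≤ 4. Evaluating the double integral:

    ∬_D (3x^2 + 3y^2) dA = ∫_0^{6} ∫_0^{4} (3x^2 + 3y^2) dy dx.

Inner (y from 0 to 4): 12x^2 + 64.
Outer (x from 0 to 6): 1248.

Therefore ∮_C P dx + Q dy = 1248.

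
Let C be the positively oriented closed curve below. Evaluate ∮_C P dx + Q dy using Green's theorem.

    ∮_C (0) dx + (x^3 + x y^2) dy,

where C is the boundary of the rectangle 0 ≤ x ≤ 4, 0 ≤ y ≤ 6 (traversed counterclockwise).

Green's theorem converts the closed line integral into a double integral over the enclosed region D:

    ∮_C P dx + Q dy = ∬_D (∂Q/∂x - ∂P/∂y) dA.

Here P = 0, Q = x^3 + x y^2, so

    ∂Q/∂x = 3x^2 + y^2,    ∂P/∂y = 0,
    ∂Q/∂x - ∂P/∂y = 3x^2 + y^2.

D is the region 0 ≤ x ≤ 4, 0 ≤ y ≤ 6. Evaluating the double integral:

    ∬_D (3x^2 + y^2) dA = ∫_0^{4} ∫_0^{6} (3x^2 + y^2) dy dx.

Inner (y from 0 to 6): 18x^2 + 72.
Outer (x from 0 to 4): 672.

Therefore ∮_C P dx + Q dy = 672.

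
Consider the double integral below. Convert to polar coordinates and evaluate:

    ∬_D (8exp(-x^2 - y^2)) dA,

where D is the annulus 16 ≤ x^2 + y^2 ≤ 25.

The region D is 4 ≤ r ≤ 5, 0 ≤ θ ≤ 2π in polar coordinates, where x = r cos(θ), y = r sin(θ), and dA = r dr dθ.

Under the substitution, the integrand becomes 8exp(-r^2), so

    ∬_D (8exp(-x^2 - y^2)) dA = ∫_{0}^{2π} ∫_{4}^{5} (8exp(-r^2)) · r dr dθ.

Inner integral (in r): ∫_{4}^{5} (8exp(-r^2)) · r dr = -(4 - 4exp(9))exp(-25).

Outer integral (in θ): ∫_{0}^{2π} (-(4 - 4exp(9))exp(-25)) dθ = -8π (1 - exp(9))exp(-25).

Therefore ∬_D (8exp(-x^2 - y^2)) dA = -8π (1 - exp(9))exp(-25).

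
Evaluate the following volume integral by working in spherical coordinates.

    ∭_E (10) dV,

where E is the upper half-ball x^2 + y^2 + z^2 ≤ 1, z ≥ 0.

In spherical coordinates, x = ρ sin(φ) cos(θ), y = ρ sin(φ) sin(θ), z = ρ cos(φ), and dV = ρ^2 sin(φ) dρ dφ dθ.

The integrand becomes 10, so

    ∭_E (10) dV = ∫_{0}^{2π} ∫_{0}^{π/2} ∫_{0}^{1} (10) · ρ^2 sin(φ) dρ dφ dθ.

Inner (ρ): 10sin(φ)/3.
Middle (φ): 10/3.
Outer (θ): 20π/3.

Therefore the triple integral equals 20π/3.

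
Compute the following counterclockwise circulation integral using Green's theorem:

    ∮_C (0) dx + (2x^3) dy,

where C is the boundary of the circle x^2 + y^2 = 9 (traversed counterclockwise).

Green's theorem converts the closed line integral into a double integral over the enclosed region D:

    ∮_C P dx + Q dy = ∬_D (∂Q/∂x - ∂P/∂y) dA.

Here P = 0, Q = 2x^3, so

    ∂Q/∂x = 6x^2,    ∂P/∂y = 0,
    ∂Q/∂x - ∂P/∂y = 6x^2.

D is the region x^2 + y^2 ≤ 9. Evaluating the double integral:

In polar coordinates (x = r cos θ, y = r sin θ, dA = r dr dθ) the integrand becomes 6r^2cos(θ)^2, so

    ∬_D (6x^2) dA = ∫_0^{2π} ∫_0^{3} (6r^2cos(θ)^2) · r dr dθ.

Inner (r from 0 to 3): 243cos(θ)^2/2.
Outer (θ from 0 to 2π): 243π/2.

Therefore ∮_C P dx + Q dy = 243π/2.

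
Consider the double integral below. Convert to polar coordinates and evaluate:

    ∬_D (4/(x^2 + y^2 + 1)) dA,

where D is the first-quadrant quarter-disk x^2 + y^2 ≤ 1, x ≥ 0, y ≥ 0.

The region D is 0 ≤ r ≤ 1, 0 ≤ θ ≤ π/2 in polar coordinates, where x = r cos(θ), y = r sin(θ), and dA = r dr dθ.

Under the substitution, the integrand becomes 4/(r^2 + 1), so

    ∬_D (4/(x^2 + y^2 + 1)) dA = ∫_{0}^{π/2} ∫_{0}^{1} (4/(r^2 + 1)) · r dr dθ.

Inner integral (in r): ∫_{0}^{1} (4/(r^2 + 1)) · r dr = log(4).

Outer integral (in θ): ∫_{0}^{π/2} (log(4)) dθ = π log(2).

Therefore ∬_D (4/(x^2 + y^2 + 1)) dA = π log(2).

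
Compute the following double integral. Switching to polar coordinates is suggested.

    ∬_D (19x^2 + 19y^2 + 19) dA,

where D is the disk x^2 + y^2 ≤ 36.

The region D is 0 ≤ r ≤ 6, 0 ≤ θ ≤ 2π in polar coordinates, where x = r cos(θ), y = r sin(θ), and dA = r dr dθ.

Under the substitution, the integrand becomes 19r^2 + 19, so

    ∬_D (19x^2 + 19y^2 + 19) dA = ∫_{0}^{2π} ∫_{0}^{6} (19r^2 + 19) · r dr dθ.

Inner integral (in r): ∫_{0}^{6} (19r^2 + 19) · r dr = 6498.

Outer integral (in θ): ∫_{0}^{2π} (6498) dθ = 12996π.

Therefore ∬_D (19x^2 + 19y^2 + 19) dA = 12996π.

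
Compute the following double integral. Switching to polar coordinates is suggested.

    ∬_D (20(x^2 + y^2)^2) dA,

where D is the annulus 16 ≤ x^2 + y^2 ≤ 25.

The region D is 4 ≤ r ≤ 5, 0 ≤ θ ≤ 2π in polar coordinates, where x = r cos(θ), y = r sin(θ), and dA = r dr dθ.

Under the substitution, the integrand becomes 20r^4, so

    ∬_D (20(x^2 + y^2)^2) dA = ∫_{0}^{2π} ∫_{4}^{5} (20r^4) · r dr dθ.

Inner integral (in r): ∫_{4}^{5} (20r^4) · r dr = 38430.

Outer integral (in θ): ∫_{0}^{2π} (38430) dθ = 76860π.

Therefore ∬_D (20(x^2 + y^2)^2) dA = 76860π.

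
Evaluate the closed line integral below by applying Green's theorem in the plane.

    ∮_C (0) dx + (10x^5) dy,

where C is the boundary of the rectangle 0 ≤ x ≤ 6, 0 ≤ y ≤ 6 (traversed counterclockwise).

Green's theorem converts the closed line integral into a double integral over the enclosed region D:

    ∮_C P dx + Q dy = ∬_D (∂Q/∂x - ∂P/∂y) dA.

Here P = 0, Q = 10x^5, so

    ∂Q/∂x = 50x^4,    ∂P/∂y = 0,
    ∂Q/∂x - ∂P/∂y = 50x^4.

D is the region 0 ≤ x ≤ 6, 0 ≤ y ≤ 6. Evaluating the double integral:

    ∬_D (50x^4) dA = ∫_0^{6} ∫_0^{6} (50x^4) dy dx.

Inner (y from 0 to 6): 300x^4.
Outer (x from 0 to 6): 466560.

Therefore ∮_C P dx + Q dy = 466560.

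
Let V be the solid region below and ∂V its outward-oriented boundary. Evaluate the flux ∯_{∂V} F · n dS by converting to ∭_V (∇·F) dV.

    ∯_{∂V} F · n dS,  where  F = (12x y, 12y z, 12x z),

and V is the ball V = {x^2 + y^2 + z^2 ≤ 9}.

By the divergence theorem,

    ∯_{∂V} F · n dS = ∭_V (∇ · F) dV.

Compute the divergence:
    ∇ · F = ∂F_x/∂x + ∂F_y/∂y + ∂F_z/∂z = 12y + 12z + 12x = 12x + 12y + 12z.

In spherical coordinates, x = ρ sin(φ) cos(θ), y = ρ sin(φ) sin(θ), z = ρ cos(φ), dV = ρ^2 sin(φ) dρ dφ dθ, with 0 ≤ ρ ≤ 3, 0 ≤ φ ≤ π, 0 ≤ θ ≤ 2π.

The integrand, after substitution and multiplying by the volume element, becomes (12ρ (sqrt(2)sin(φ)sin(θ + π/4) + cos(φ))) · ρ^2 sin(φ), so

    ∭_V (∇·F) dV = ∫_0^{2π} ∫_0^{π} ∫_0^{3} (12ρ (sqrt(2)sin(φ)sin(θ + π/4) + cos(φ))) · ρ^2 sin(φ) dρ dφ dθ.

Inner (ρ from 0 to 3): 243(sqrt(2)sin(φ)sin(θ + π/4) + cos(φ))sin(φ).
Middle (φ from 0 to π): 243sqrt(2)π sin(θ + π/4)/2.
Outer (θ from 0 to 2π): 0.

Therefore ∯_{∂V} F · n dS = 0.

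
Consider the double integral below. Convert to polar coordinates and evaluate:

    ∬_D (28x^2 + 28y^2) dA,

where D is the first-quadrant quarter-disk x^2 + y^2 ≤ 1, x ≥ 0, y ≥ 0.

The region D is 0 ≤ r ≤ 1, 0 ≤ θ ≤ π/2 in polar coordinates, where x = r cos(θ), y = r sin(θ), and dA = r dr dθ.

Under the substitution, the integrand becomes 28r^2, so

    ∬_D (28x^2 + 28y^2) dA = ∫_{0}^{π/2} ∫_{0}^{1} (28r^2) · r dr dθ.

Inner integral (in r): ∫_{0}^{1} (28r^2) · r dr = 7.

Outer integral (in θ): ∫_{0}^{π/2} (7) dθ = 7π/2.

Therefore ∬_D (28x^2 + 28y^2) dA = 7π/2.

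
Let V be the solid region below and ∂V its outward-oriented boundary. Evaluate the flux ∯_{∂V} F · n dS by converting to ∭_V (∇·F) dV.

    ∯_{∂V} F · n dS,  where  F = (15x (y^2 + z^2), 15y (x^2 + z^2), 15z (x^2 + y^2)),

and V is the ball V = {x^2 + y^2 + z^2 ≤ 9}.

By the divergence theorem,

    ∯_{∂V} F · n dS = ∭_V (∇ · F) dV.

Compute the divergence:
    ∇ · F = ∂F_x/∂x + ∂F_y/∂y + ∂F_z/∂z = 15y^2 + 15z^2 + 15x^2 + 15z^2 + 15x^2 + 15y^2 = 30x^2 + 30y^2 + 30z^2.

In spherical coordinates, x = ρ sin(φ) cos(θ), y = ρ sin(φ) sin(θ), z = ρ cos(φ), dV = ρ^2 sin(φ) dρ dφ dθ, with 0 ≤ ρ ≤ 3, 0 ≤ φ ≤ π, 0 ≤ θ ≤ 2π.

The integrand, after substitution and multiplying by the volume element, becomes (30ρ^2) · ρ^2 sin(φ), so

    ∭_V (∇·F) dV = ∫_0^{2π} ∫_0^{π} ∫_0^{3} (30ρ^2) · ρ^2 sin(φ) dρ dφ dθ.

Inner (ρ from 0 to 3): 1458sin(φ).
Middle (φ from 0 to π): 2916.
Outer (θ from 0 to 2π): 5832π.

Therefore ∯_{∂V} F · n dS = 5832π.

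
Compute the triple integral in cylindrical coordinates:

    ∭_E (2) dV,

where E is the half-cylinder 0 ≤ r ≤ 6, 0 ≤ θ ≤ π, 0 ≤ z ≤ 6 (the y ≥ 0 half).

In cylindrical coordinates, x = r cos(θ), y = r sin(θ), z = z, and dV = r dr dθ dz.

The integrand becomes 2, so

    ∭_E (2) dV = ∫_{0}^{π} ∫_{0}^{6} ∫_{0}^{6} (2) · r dz dr dθ.

Inner (z): 12r.
Middle (r from 0 to 6): 216.
Outer (θ): 216π.

Therefore the triple integral equals 216π.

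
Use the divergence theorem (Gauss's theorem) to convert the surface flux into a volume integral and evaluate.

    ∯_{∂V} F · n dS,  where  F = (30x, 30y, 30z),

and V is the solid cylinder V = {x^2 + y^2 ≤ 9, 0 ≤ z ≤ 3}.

By the divergence theorem,

    ∯_{∂V} F · n dS = ∭_V (∇ · F) dV.

Compute the divergence:
    ∇ · F = ∂F_x/∂x + ∂F_y/∂y + ∂F_z/∂z = 30 + 30 + 30 = 90.

In cylindrical coordinates, x = r cos(θ), y = r sin(θ), z = z, dV = r dr dθ dz, with 0 ≤ r ≤ 3, 0 ≤ θ ≤ 2π, 0 ≤ z ≤ 3.

The integrand, after substitution and multiplying by the volume element, becomes (90) · r, so

    ∭_V (∇·F) dV = ∫_0^{2π} ∫_0^{3} ∫_0^{3} (90) · r dz dr dθ.

Inner (z from 0 to 3): 270r.
Middle (r from 0 to 3): 1215.
Outer (θ from 0 to 2π): 2430π.

Therefore ∯_{∂V} F · n dS = 2430π.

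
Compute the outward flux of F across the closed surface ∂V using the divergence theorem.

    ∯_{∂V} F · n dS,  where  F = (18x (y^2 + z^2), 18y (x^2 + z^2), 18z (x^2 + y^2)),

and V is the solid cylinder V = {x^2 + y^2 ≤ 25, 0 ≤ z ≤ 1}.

By the divergence theorem,

    ∯_{∂V} F · n dS = ∭_V (∇ · F) dV.

Compute the divergence:
    ∇ · F = ∂F_x/∂x + ∂F_y/∂y + ∂F_z/∂z = 18y^2 + 18z^2 + 18x^2 + 18z^2 + 18x^2 + 18y^2 = 36x^2 + 36y^2 + 36z^2.

In cylindrical coordinates, x = r cos(θ), y = r sin(θ), z = z, dV = r dr dθ dz, with 0 ≤ r ≤ 5, 0 ≤ θ ≤ 2π, 0 ≤ z ≤ 1.

The integrand, after substitution and multiplying by the volume element, becomes (36r^2 + 36z^2) · r, so

    ∭_V (∇·F) dV = ∫_0^{2π} ∫_0^{5} ∫_0^{1} (36r^2 + 36z^2) · r dz dr dθ.

Inner (z from 0 to 1): 36r^3 + 12r.
Middle (r from 0 to 5): 5775.
Outer (θ from 0 to 2π): 11550π.

Therefore ∯_{∂V} F · n dS = 11550π.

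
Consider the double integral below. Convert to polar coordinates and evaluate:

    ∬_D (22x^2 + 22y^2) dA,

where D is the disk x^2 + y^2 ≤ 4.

The region D is 0 ≤ r ≤ 2, 0 ≤ θ ≤ 2π in polar coordinates, where x = r cos(θ), y = r sin(θ), and dA = r dr dθ.

Under the substitution, the integrand becomes 22r^2, so

    ∬_D (22x^2 + 22y^2) dA = ∫_{0}^{2π} ∫_{0}^{2} (22r^2) · r dr dθ.

Inner integral (in r): ∫_{0}^{2} (22r^2) · r dr = 88.

Outer integral (in θ): ∫_{0}^{2π} (88) dθ = 176π.

Therefore ∬_D (22x^2 + 22y^2) dA = 176π.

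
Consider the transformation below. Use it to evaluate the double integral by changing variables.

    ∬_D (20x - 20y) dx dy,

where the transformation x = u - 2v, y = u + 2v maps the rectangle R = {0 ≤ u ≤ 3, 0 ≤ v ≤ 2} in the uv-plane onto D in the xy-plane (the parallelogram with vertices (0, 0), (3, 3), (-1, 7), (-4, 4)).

Compute the Jacobian determinant of (x, y) with respect to (u, v):

    ∂(x,y)/∂(u,v) = | 1  -2 | = (1)(2) - (-2)(1) = 4.
                   | 1  2 |

Its absolute value is |J| = 4 (the area scaling factor).

Substituting x = u - 2v, y = u + 2v into the integrand,

    20x - 20y → -80v,

so the integral becomes

    ∬_R (-80v) · |J| du dv = ∫_0^3 ∫_0^2 (-320v) dv du.

Inner (v): -640.
Outer (u): -1920.

Therefore ∬_D (20x - 20y) dx dy = -1920.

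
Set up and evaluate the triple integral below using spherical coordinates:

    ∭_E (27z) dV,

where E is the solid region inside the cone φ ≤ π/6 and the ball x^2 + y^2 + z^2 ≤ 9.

In spherical coordinates, x = ρ sin(φ) cos(θ), y = ρ sin(φ) sin(θ), z = ρ cos(φ), and dV = ρ^2 sin(φ) dρ dφ dθ.

The integrand becomes 27ρ cos(φ), so

    ∭_E (27z) dV = ∫_{0}^{2π} ∫_{0}^{π/6} ∫_{0}^{3} (27ρ cos(φ)) · ρ^2 sin(φ) dρ dφ dθ.

Inner (ρ): 2187sin(2φ)/8.
Middle (φ): 2187/32.
Outer (θ): 2187π/16.

Therefore the triple integral equals 2187π/16.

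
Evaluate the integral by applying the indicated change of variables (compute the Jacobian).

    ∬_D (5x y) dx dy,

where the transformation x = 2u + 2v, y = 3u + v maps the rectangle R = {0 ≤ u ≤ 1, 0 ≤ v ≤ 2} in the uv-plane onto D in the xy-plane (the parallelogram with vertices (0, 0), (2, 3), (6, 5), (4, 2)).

Compute the Jacobian determinant of (x, y) with respect to (u, v):

    ∂(x,y)/∂(u,v) = | 2  2 | = (2)(1) - (2)(3) = -4.
                   | 3  1 |

Its absolute value is |J| = 4 (the area scaling factor).

Substituting x = 2u + 2v, y = 3u + v into the integrand,

    5x y → 30u^2 + 40u v + 10v^2,

so the integral becomes

    ∬_R (30u^2 + 40u v + 10v^2) · |J| du dv = ∫_0^1 ∫_0^2 (120u^2 + 160u v + 40v^2) dv du.

Inner (v): 240u^2 + 320u + 320/3.
Outer (u): 1040/3.

Therefore ∬_D (5x y) dx dy = 1040/3.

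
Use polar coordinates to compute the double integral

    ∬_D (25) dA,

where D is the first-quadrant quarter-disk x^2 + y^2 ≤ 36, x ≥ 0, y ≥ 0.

The region D is 0 ≤ r ≤ 6, 0 ≤ θ ≤ π/2 in polar coordinates, where x = r cos(θ), y = r sin(θ), and dA = r dr dθ.

Under the substitution, the integrand becomes 25, so

    ∬_D (25) dA = ∫_{0}^{π/2} ∫_{0}^{6} (25) · r dr dθ.

Inner integral (in r): ∫_{0}^{6} (25) · r dr = 450.

Outer integral (in θ): ∫_{0}^{π/2} (450) dθ = 225π.

Therefore ∬_D (25) dA = 225π.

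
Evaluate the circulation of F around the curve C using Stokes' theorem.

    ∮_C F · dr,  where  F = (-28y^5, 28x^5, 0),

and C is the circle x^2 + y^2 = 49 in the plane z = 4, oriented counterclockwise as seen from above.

Let S be the flat disk x^2 + y^2 ≤ 49 in the plane z = 4, with upward unit normal n̂ = ẑ. By Stokes' theorem,

    ∮_C F · dr = ∬_S (∇ × F) · n̂ dS = ∬_D (curl F)_z dA,

where D is the disk x^2 + y^2 ≤ 49.

Compute the curl of F = (-28y^5, 28x^5, 0):
    (∇ × F)_x = ∂F_z/∂y - ∂F_y/∂z = 0,
    (∇ × F)_y = ∂F_x/∂z - ∂F_z/∂x = 0,
    (∇ × F)_z = ∂F_y/∂x - ∂F_x/∂y = 140x^4 + 140y^4.

On z = 4, (curl F)_z = 140x^4 + 140y^4.

Convert to polar (x = r cos θ, y = r sin θ, dA = r dr dθ); the integrand becomes 140r^4(sin(θ)^4 + cos(θ)^4), so

    ∬_D (curl F)_z dA = ∫_0^{2π} ∫_0^{7} (140r^4(sin(θ)^4 + cos(θ)^4)) · r dr dθ.

Inner (r from 0 to 7): 8235430sin(θ)^4/3 + 8235430cos(θ)^4/3.
Outer (θ from 0 to 2π): 4117715π.

Therefore ∮_C F · dr = 4117715π.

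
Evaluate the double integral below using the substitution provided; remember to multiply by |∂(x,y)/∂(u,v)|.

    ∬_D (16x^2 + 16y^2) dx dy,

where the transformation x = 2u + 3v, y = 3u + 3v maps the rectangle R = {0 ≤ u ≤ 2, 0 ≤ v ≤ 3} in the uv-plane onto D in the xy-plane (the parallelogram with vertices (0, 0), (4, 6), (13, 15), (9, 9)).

Compute the Jacobian determinant of (x, y) with respect to (u, v):

    ∂(x,y)/∂(u,v) = | 2  3 | = (2)(3) - (3)(3) = -3.
                   | 3  3 |

Its absolute value is |J| = 3 (the area scaling factor).

Substituting x = 2u + 3v, y = 3u + 3v into the integrand,

    16x^2 + 16y^2 → 208u^2 + 480u v + 288v^2,

so the integral becomes

    ∬_R (208u^2 + 480u v + 288v^2) · |J| du dv = ∫_0^2 ∫_0^3 (624u^2 + 1440u v + 864v^2) dv du.

Inner (v): 1872u^2 + 6480u + 7776.
Outer (u): 33504.

Therefore ∬_D (16x^2 + 16y^2) dx dy = 33504.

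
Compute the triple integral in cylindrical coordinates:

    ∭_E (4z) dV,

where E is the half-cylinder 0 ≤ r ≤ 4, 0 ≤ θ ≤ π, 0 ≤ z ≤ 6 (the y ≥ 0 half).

In cylindrical coordinates, x = r cos(θ), y = r sin(θ), z = z, and dV = r dr dθ dz.

The integrand becomes 4z, so

    ∭_E (4z) dV = ∫_{0}^{π} ∫_{0}^{4} ∫_{0}^{6} (4z) · r dz dr dθ.

Inner (z): 72r.
Middle (r from 0 to 4): 576.
Outer (θ): 576π.

Therefore the triple integral equals 576π.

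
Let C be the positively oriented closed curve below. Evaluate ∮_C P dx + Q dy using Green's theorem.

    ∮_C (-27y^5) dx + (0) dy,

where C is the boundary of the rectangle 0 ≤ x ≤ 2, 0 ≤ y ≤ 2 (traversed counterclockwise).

Green's theorem converts the closed line integral into a double integral over the enclosed region D:

    ∮_C P dx + Q dy = ∬_D (∂Q/∂x - ∂P/∂y) dA.

Here P = -27y^5, Q = 0, so

    ∂Q/∂x = 0,    ∂P/∂y = -135y^4,
    ∂Q/∂x - ∂P/∂y = 135y^4.

D is the region 0 ≤ x ≤ 2, 0 ≤ y ≤ 2. Evaluating the double integral:

    ∬_D (135y^4) dA = ∫_0^{2} ∫_0^{2} (135y^4) dy dx.

Inner (y from 0 to 2): 864.
Outer (x from 0 to 2): 1728.

Therefore ∮_C P dx + Q dy = 1728.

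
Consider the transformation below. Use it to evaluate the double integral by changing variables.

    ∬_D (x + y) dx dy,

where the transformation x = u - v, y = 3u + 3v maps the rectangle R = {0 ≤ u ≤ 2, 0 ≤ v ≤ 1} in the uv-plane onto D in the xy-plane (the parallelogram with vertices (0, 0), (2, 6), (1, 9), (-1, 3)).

Compute the Jacobian determinant of (x, y) with respect to (u, v):

    ∂(x,y)/∂(u,v) = | 1  -1 | = (1)(3) - (-1)(3) = 6.
                   | 3  3 |

Its absolute value is |J| = 6 (the area scaling factor).

Substituting x = u - v, y = 3u + 3v into the integrand,

    x + y → 4u + 2v,

so the integral becomes

    ∬_R (4u + 2v) · |J| du dv = ∫_0^2 ∫_0^1 (24u + 12v) dv du.

Inner (v): 24u + 6.
Outer (u): 60.

Therefore ∬_D (x + y) dx dy = 60.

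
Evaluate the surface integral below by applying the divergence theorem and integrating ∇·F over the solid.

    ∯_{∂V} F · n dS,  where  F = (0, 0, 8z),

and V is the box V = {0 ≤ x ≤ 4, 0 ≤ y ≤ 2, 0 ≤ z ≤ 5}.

By the divergence theorem,

    ∯_{∂V} F · n dS = ∭_V (∇ · F) dV.

Compute the divergence:
    ∇ · F = ∂F_x/∂x + ∂F_y/∂y + ∂F_z/∂z = 0 + 0 + 8 = 8.

V is a rectangular box, so dV = dx dy dz with 0 ≤ x ≤ 4, 0 ≤ y ≤ 2, 0 ≤ z ≤ 5.

Integrate (8) over V as an iterated integral:

    ∭_V (∇·F) dV = ∫_0^{4} ∫_0^{2} ∫_0^{5} (8) dz dy dx.

Inner (z from 0 to 5): 40.
Middle (y from 0 to 2): 80.
Outer (x from 0 to 4): 320.

Therefore ∯_{∂V} F · n dS = 320.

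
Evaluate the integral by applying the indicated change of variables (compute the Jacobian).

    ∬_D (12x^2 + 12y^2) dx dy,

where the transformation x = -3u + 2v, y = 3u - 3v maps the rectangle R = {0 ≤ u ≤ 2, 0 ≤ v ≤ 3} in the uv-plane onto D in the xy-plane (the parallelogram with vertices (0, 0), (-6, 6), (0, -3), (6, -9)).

Compute the Jacobian determinant of (x, y) with respect to (u, v):

    ∂(x,y)/∂(u,v) = | -3  2 | = (-3)(-3) - (2)(3) = 3.
                   | 3  -3 |

Its absolute value is |J| = 3 (the area scaling factor).

Substituting x = -3u + 2v, y = 3u - 3v into the integrand,

    12x^2 + 12y^2 → 216u^2 - 360u v + 156v^2,

so the integral becomes

    ∬_R (216u^2 - 360u v + 156v^2) · |J| du dv = ∫_0^2 ∫_0^3 (648u^2 - 1080u v + 468v^2) dv du.

Inner (v): 1944u^2 - 4860u + 4212.
Outer (u): 3888.

Therefore ∬_D (12x^2 + 12y^2) dx dy = 3888.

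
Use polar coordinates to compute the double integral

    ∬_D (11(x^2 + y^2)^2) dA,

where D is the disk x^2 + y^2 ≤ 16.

The region D is 0 ≤ r ≤ 4, 0 ≤ θ ≤ 2π in polar coordinates, where x = r cos(θ), y = r sin(θ), and dA = r dr dθ.

Under the substitution, the integrand becomes 11r^4, so

    ∬_D (11(x^2 + y^2)^2) dA = ∫_{0}^{2π} ∫_{0}^{4} (11r^4) · r dr dθ.

Inner integral (in r): ∫_{0}^{4} (11r^4) · r dr = 22528/3.

Outer integral (in θ): ∫_{0}^{2π} (22528/3) dθ = 45056π/3.

Therefore ∬_D (11(x^2 + y^2)^2) dA = 45056π/3.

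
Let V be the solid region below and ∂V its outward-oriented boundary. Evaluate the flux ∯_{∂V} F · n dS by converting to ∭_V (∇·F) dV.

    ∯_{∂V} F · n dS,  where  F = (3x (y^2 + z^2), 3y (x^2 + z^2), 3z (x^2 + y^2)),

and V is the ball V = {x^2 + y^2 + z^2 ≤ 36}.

By the divergence theorem,

    ∯_{∂V} F · n dS = ∭_V (∇ · F) dV.

Compute the divergence:
    ∇ · F = ∂F_x/∂x + ∂F_y/∂y + ∂F_z/∂z = 3y^2 + 3z^2 + 3x^2 + 3z^2 + 3x^2 + 3y^2 = 6x^2 + 6y^2 + 6z^2.

In spherical coordinates, x = ρ sin(φ) cos(θ), y = ρ sin(φ) sin(θ), z = ρ cos(φ), dV = ρ^2 sin(φ) dρ dφ dθ, with 0 ≤ ρ ≤ 6, 0 ≤ φ ≤ π, 0 ≤ θ ≤ 2π.

The integrand, after substitution and multiplying by the volume element, becomes (6ρ^2) · ρ^2 sin(φ), so

    ∭_V (∇·F) dV = ∫_0^{2π} ∫_0^{π} ∫_0^{6} (6ρ^2) · ρ^2 sin(φ) dρ dφ dθ.

Inner (ρ from 0 to 6): 46656sin(φ)/5.
Middle (φ from 0 to π): 93312/5.
Outer (θ from 0 to 2π): 186624π/5.

Therefore ∯_{∂V} F · n dS = 186624π/5.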